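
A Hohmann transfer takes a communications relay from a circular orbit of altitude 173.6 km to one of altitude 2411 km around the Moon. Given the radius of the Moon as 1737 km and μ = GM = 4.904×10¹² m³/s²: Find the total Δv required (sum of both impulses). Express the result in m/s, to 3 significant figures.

Δv_total ≈ 496 m/s

r₁ = 1737 + 173.6 = 1910.6 km = 1.9106×10⁶ m.
r₂ = 1737 + 2411 = 4148.0 km = 4.1480×10⁶ m.
Transfer ellipse a_t = (r₁ + r₂)/2 = 3.029×10⁶ m.
At r₁: circular v_c1 = √(μ/r₁) = 1602 m/s; transfer-perilune v_p = √[μ(2/r₁ − 1/a_t)] = 1875 m/s.
Δv₁ = v_p − v_c1 = 272.6 m/s.
At r₂: circular v_c2 = √(μ/r₂) = 1087 m/s; transfer-apolune v_a = √[μ(2/r₂ − 1/a_t)] = 863.5 m/s.
Δv₂ = v_c2 − v_a = 223.8 m/s.
Total Δv = Δv₁ + Δv₂ = 496.4 m/s.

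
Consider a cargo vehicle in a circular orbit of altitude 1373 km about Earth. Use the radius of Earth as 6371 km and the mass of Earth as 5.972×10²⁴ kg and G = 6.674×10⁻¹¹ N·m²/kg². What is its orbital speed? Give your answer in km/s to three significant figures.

v ≈ 7.17 km/s

μ = GM = 6.674×10⁻¹¹ × 5.972×10²⁴ = 3.986×10¹⁴ m³/s².
r = 6371 + 1373 = 7744.0 km = 7.7440×10⁶ m.
For a circular orbit v = √(μ/r) = √(3.986×10¹⁴ / 7.744×10⁶) = √(5.147×10⁷) = 7174 m/s.
That is 7.174 km/s.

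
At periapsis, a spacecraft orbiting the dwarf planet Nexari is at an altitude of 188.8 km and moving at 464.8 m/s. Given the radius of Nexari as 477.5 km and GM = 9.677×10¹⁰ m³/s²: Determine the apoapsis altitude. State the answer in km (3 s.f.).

r_p = 477.5 + 188.8 = 666.30 km = 6.663×10⁵ m.
Specific energy ε = v²/2 − μ/r = -3.722×10⁴ J/kg, so a = −μ/(2ε) = 1.300×10⁶ m.
The apsides satisfy r_p + r_a = 2a, so the apoapsis radius is 2a − r_p = 1.934×10⁶ m = 1934.0 km.
Apoapsis altitude = 1934.0 − 477.5 = 1456.5 km.

apoapsis altitude ≈ 1460 km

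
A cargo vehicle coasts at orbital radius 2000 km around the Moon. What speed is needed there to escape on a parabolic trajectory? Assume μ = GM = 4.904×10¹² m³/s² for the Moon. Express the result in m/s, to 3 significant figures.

r = 2000 km = 2.000×10⁶ m.
Escape speed v_esc = √(2μ/r) = √(2 × 4.904×10¹² / 2.000×10⁶) = √(4.904×10⁶) = 2214 m/s.

v_esc ≈ 2210 m/s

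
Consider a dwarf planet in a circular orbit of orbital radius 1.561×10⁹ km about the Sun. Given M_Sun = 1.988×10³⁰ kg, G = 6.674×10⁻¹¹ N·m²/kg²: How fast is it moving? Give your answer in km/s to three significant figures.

μ = GM = 6.674×10⁻¹¹ × 1.988×10³⁰ = 1.327×10²⁰ m³/s².
r = 1.561×10⁹ km = 1.561×10¹² m.
For a circular orbit v = √(μ/r) = √(1.327×10²⁰ / 1.561×10¹²) = √(8.500×10⁷) = 9219 m/s.
That is 9.219 km/s.

v ≈ 9.22 km/s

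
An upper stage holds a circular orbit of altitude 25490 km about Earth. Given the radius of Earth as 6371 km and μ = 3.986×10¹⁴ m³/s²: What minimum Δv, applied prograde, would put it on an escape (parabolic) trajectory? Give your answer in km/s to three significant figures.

Δv ≈ 1.47 km/s

r = 6371 + 25490 = 31861 km = 3.1861×10⁷ m.
Circular speed v_c = √(μ/r) = 3537 m/s.
Escape speed v_esc = √(2μ/r) = √2 × v_c = 5002 m/s.
Δv = v_esc − v_c = 1465 m/s = 1.465 km/s.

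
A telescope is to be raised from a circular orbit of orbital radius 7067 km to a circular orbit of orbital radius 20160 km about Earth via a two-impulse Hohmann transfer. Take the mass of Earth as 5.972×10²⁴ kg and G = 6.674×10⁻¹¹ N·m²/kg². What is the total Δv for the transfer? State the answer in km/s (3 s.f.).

μ = GM = 6.674×10⁻¹¹ × 5.972×10²⁴ = 3.986×10¹⁴ m³/s².
r₁ = 7067 km = 7.067×10⁶ m.
r₂ = 20160 km = 2.016×10⁷ m.
Transfer ellipse a_t = (r₁ + r₂)/2 = 1.361×10⁷ m.
At r₁: circular v_c1 = √(μ/r₁) = 7510 m/s; transfer-perigee v_p = √[μ(2/r₁ − 1/a_t)] = 9139 m/s.
Δv₁ = v_p − v_c1 = 1629 m/s.
At r₂: circular v_c2 = √(μ/r₂) = 4446 m/s; transfer-apogee v_a = √[μ(2/r₂ − 1/a_t)] = 3204 m/s.
Δv₂ = v_c2 − v_a = 1243 m/s.
Total Δv = Δv₁ + Δv₂ = 2872 m/s = 2.872 km/s.

Δv_total ≈ 2.87 km/s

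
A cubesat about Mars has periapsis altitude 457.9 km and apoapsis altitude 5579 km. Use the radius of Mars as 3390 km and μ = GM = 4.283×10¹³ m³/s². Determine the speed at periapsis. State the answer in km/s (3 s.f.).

v ≈ 3.95 km/s

r_p = 3390 + 457.9 = 3847.9 km = 3.8479×10⁶ m.
r_a = 3390 + 5579 = 8969.0 km = 8.9690×10⁶ m.
Semi-major axis a = (r_p + r_a)/2 = 6408.4 km = 6.408×10⁶ m.
Vis-viva: v² = μ(2/r − 1/a) = 4.283×10¹³ × (5.198×10⁻⁷ − 1.560×10⁻⁷) = 1.558×10⁷ m²/s².
v = 3947 m/s = 3.947 km/s.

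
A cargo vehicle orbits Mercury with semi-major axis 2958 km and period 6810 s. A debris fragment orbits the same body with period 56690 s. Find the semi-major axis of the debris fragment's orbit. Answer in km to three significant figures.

Kepler's third law: a³ ∝ T², so a₂ = a₁ (T₂/T₁)^(2/3).
T₂/T₁ = 8.325, (T₂/T₁)^(2/3) = 4.107.
a₂ = 2958 × 4.107 = 12150 km.

a₂ ≈ 12100 km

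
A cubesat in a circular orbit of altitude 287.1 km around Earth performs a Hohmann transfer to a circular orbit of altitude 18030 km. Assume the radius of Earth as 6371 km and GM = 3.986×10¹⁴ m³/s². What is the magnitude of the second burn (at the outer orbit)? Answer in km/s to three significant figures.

Δv ≈ 1.40 km/s

r₁ = 6371 + 287.1 = 6658.1 km = 6.6581×10⁶ m.
r₂ = 6371 + 18030 = 24401 km = 2.4401×10⁷ m.
Transfer ellipse a_t = (r₁ + r₂)/2 = 1.553×10⁷ m.
At r₁: circular v_c1 = √(μ/r₁) = 7737 m/s; transfer-perigee v_p = √[μ(2/r₁ − 1/a_t)] = 9699 m/s.
At r₂: circular v_c2 = √(μ/r₂) = 4042 m/s; transfer-apogee v_a = √[μ(2/r₂ − 1/a_t)] = 2646 m/s.
Δv₂ = v_c2 − v_a = 1395 m/s.
= 1.395 km/s.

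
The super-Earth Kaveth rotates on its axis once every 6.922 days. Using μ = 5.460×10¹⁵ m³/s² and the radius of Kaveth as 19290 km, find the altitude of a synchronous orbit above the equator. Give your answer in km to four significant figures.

T = 6.922 days = 5.981×10⁵ s.
A synchronous orbit has period T, so by Kepler's third law a = (μT²/4π²)^(1/3).
μT²/4π² = 5.460×10¹⁵ × (5.981×10⁵)² / 39.48 = 4.947×10²⁵ m³.
a = 3.671×10⁸ m = 3.6709×10⁵ km.
Altitude h = a − R = 3.6709×10⁵ − 19290 = 3.4780×10⁵ km.

h_sync ≈ 3.478×10⁵ km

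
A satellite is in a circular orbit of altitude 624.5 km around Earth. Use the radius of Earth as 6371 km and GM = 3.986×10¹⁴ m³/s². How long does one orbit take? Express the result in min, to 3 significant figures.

T ≈ 97.0 min

r = 6371 + 624.5 = 6995.5 km = 6.9955×10⁶ m.
Kepler's third law: T = 2π√(r³/μ) = 2π√((6.996×10⁶)³ / 3.986×10¹⁴).
r³/μ = 8.589×10⁵ s², so T = 2π × 9.267×10² = 5.823×10³ s.
Converting: 5.823×10³ s ÷ 60.00 = 97.05 min.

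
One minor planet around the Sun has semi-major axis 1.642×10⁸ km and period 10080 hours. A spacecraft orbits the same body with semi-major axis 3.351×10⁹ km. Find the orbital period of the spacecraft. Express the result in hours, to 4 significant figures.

Kepler's third law: T² ∝ a³, so T₂ = T₁ (a₂/a₁)^(3/2).
a₂/a₁ = 20.41, (a₂/a₁)^(3/2) = 92.19.
T₂ = 10080 × 92.19 = 9.293×10⁵ hours.

T₂ ≈ 9.293×10⁵ hours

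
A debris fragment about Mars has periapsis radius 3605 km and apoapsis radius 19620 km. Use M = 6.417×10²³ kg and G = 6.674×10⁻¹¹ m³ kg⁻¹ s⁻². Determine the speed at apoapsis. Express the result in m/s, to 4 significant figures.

μ = GM = 6.674×10⁻¹¹ × 6.417×10²³ = 4.283×10¹³ m³/s².
Semi-major axis a = (r_p + r_a)/2 = 11612 km = 1.161×10⁷ m.
Vis-viva: v² = μ(2/r − 1/a) = 4.283×10¹³ × (1.019×10⁻⁷ − 8.611×10⁻⁸) = 6.776×10⁵ m²/s².
v = 823.2 m/s.

v ≈ 823.2 m/s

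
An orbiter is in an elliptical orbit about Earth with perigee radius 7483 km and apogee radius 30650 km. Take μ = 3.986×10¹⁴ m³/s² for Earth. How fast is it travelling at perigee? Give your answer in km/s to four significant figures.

v ≈ 9.254 km/s

Semi-major axis a = (r_p + r_a)/2 = 19066 km = 1.907×10⁷ m.
Vis-viva: v² = μ(2/r − 1/a) = 3.986×10¹⁴ × (2.673×10⁻⁷ − 5.245×10⁻⁸) = 8.563×10⁷ m²/s².
v = 9254 m/s = 9.254 km/s.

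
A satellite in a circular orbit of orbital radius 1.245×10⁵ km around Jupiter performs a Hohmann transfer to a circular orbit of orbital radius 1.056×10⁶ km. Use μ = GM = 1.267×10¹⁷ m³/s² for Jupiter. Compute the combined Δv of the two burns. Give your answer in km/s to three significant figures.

r₁ = 1.245×10⁵ km = 1.245×10⁸ m.
r₂ = 1.056×10⁶ km = 1.056×10⁹ m.
Transfer ellipse a_t = (r₁ + r₂)/2 = 5.902×10⁸ m.
At r₁: circular v_c1 = √(μ/r₁) = 31900 m/s; transfer-perijove v_p = √[μ(2/r₁ − 1/a_t)] = 42670 m/s.
Δv₁ = v_p − v_c1 = 10770 m/s.
At r₂: circular v_c2 = √(μ/r₂) = 10950 m/s; transfer-apojove v_a = √[μ(2/r₂ − 1/a_t)] = 5031 m/s.
Δv₂ = v_c2 − v_a = 5923 m/s.
Total Δv = Δv₁ + Δv₂ = 16690 m/s = 16.69 km/s.

Δv_total ≈ 16.7 km/s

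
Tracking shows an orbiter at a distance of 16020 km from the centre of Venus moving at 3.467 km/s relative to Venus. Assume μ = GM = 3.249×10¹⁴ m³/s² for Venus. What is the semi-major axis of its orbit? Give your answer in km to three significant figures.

a ≈ 11400 km

r = 1.602×10⁷ m.
Specific orbital energy ε = v²/2 − μ/r = (3467)²/2 − 3.249×10¹⁴/1.602×10⁷ = -1.427×10⁷ J/kg.
Since ε = −μ/(2a), a = −μ/(2ε) = 1.138×10⁷ m = 11383 km.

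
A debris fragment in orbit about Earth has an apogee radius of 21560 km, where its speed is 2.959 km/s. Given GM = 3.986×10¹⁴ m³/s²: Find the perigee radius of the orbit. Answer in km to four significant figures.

r_a = 2.156×10⁷ m.
Specific energy ε = v²/2 − μ/r = -1.411×10⁷ J/kg, so a = −μ/(2ε) = 1.412×10⁷ m.
The apsides satisfy r_p + r_a = 2a, so the perigee radius is 2a − r_a = 6.689×10⁶ m = 6689.3 km.

perigee radius ≈ 6689 km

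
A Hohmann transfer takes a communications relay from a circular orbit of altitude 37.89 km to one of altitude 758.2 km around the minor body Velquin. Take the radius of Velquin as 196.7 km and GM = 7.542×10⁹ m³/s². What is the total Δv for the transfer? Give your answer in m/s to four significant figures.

r₁ = 196.7 + 37.89 = 234.59 km = 2.3459×10⁵ m.
r₂ = 196.7 + 758.2 = 954.90 km = 9.5490×10⁵ m.
Transfer ellipse a_t = (r₁ + r₂)/2 = 5.947×10⁵ m.
At r₁: circular v_c1 = √(μ/r₁) = 179.3 m/s; transfer-periapsis v_p = √[μ(2/r₁ − 1/a_t)] = 227.2 m/s.
Δv₁ = v_p − v_c1 = 47.89 m/s.
At r₂: circular v_c2 = √(μ/r₂) = 88.87 m/s; transfer-apoapsis v_a = √[μ(2/r₂ − 1/a_t)] = 55.82 m/s.
Δv₂ = v_c2 − v_a = 33.06 m/s.
Total Δv = Δv₁ + Δv₂ = 80.95 m/s.

Δv_total ≈ 80.95 m/s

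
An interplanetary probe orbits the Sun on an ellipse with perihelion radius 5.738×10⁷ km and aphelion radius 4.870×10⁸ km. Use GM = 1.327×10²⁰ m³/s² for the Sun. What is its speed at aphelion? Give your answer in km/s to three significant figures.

Semi-major axis a = (r_p + r_a)/2 = 2.7219×10⁸ km = 2.722×10¹¹ m.
Vis-viva: v² = μ(2/r − 1/a) = 1.327×10²⁰ × (4.107×10⁻¹² − 3.674×10⁻¹²) = 5.744×10⁷ m²/s².
v = 7579 m/s = 7.579 km/s.

v ≈ 7.58 km/s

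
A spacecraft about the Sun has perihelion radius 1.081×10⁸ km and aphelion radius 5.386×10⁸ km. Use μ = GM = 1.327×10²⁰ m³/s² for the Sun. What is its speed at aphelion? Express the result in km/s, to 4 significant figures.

Semi-major axis a = (r_p + r_a)/2 = 3.2335×10⁸ km = 3.234×10¹¹ m.
Vis-viva: v² = μ(2/r − 1/a) = 1.327×10²⁰ × (3.713×10⁻¹² − 3.093×10⁻¹²) = 8.237×10⁷ m²/s².
v = 9076 m/s = 9.076 km/s.

v ≈ 9.076 km/s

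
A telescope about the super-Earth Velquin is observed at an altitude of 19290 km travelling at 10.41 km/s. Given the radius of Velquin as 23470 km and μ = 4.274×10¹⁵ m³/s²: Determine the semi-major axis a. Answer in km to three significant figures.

a ≈ 46700 km

r = 23470 + 19290 = 42760 km = 4.276×10⁷ m.
Specific orbital energy ε = v²/2 − μ/r = (10410)²/2 − 4.274×10¹⁵/4.276×10⁷ = -4.577×10⁷ J/kg.
Since ε = −μ/(2a), a = −μ/(2ε) = 4.669×10⁷ m = 46691 km.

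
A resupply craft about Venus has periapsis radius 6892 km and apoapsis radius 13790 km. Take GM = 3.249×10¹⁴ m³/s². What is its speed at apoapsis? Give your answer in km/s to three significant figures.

v ≈ 3.96 km/s

Semi-major axis a = (r_p + r_a)/2 = 10341 km = 1.034×10⁷ m.
Vis-viva: v² = μ(2/r − 1/a) = 3.249×10¹⁴ × (1.450×10⁻⁷ − 9.670×10⁻⁸) = 1.570×10⁷ m²/s².
v = 3963 m/s = 3.963 km/s.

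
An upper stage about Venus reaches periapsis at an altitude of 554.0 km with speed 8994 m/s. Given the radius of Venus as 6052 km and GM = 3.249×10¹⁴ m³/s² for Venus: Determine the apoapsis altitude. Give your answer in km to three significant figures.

apoapsis altitude ≈ 24500 km

r_p = 6052 + 554.0 = 6606.0 km = 6.606×10⁶ m.
Specific energy ε = v²/2 − μ/r = -8.737×10⁶ J/kg, so a = −μ/(2ε) = 1.859×10⁷ m.
The apsides satisfy r_p + r_a = 2a, so the apoapsis radius is 2a − r_p = 3.058×10⁷ m = 30583 km.
Apoapsis altitude = 30583 − 6052 = 24531 km.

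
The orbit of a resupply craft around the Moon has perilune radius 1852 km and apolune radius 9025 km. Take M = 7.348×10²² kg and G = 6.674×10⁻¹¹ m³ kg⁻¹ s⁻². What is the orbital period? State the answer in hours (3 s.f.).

μ = GM = 6.674×10⁻¹¹ × 7.348×10²² = 4.904×10¹² m³/s².
Semi-major axis a = (r_p + r_a)/2 = (1852.0 + 9025.0)/2 = 5438.5 km = 5.438×10⁶ m.
By Kepler's third law T = 2π√(a³/μ) = 2π × 5.727×10³ = 3.598×10⁴ s.
= 9.996 hours.

T ≈ 10.0 hours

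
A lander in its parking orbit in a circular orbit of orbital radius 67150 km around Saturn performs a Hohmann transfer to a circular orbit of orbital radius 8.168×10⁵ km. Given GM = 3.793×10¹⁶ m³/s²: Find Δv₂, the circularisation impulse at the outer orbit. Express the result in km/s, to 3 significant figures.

Δv ≈ 4.16 km/s

r₁ = 67150 km = 6.715×10⁷ m.
r₂ = 8.168×10⁵ km = 8.168×10⁸ m.
Transfer ellipse a_t = (r₁ + r₂)/2 = 4.420×10⁸ m.
At r₁: circular v_c1 = √(μ/r₁) = 23770 m/s; transfer-perikrone v_p = √[μ(2/r₁ − 1/a_t)] = 32310 m/s.
At r₂: circular v_c2 = √(μ/r₂) = 6814 m/s; transfer-apokrone v_a = √[μ(2/r₂ − 1/a_t)] = 2656 m/s.
Δv₂ = v_c2 − v_a = 4158 m/s.
= 4.158 km/s.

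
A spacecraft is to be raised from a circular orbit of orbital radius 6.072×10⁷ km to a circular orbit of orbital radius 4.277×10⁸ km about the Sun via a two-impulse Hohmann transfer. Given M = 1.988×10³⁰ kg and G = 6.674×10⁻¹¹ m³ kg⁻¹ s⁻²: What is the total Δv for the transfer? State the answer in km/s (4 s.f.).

Δv_total ≈ 23.95 km/s

μ = GM = 6.674×10⁻¹¹ × 1.988×10³⁰ = 1.327×10²⁰ m³/s².
r₁ = 6.072×10⁷ km = 6.072×10¹⁰ m.
r₂ = 4.277×10⁸ km = 4.277×10¹¹ m.
Transfer ellipse a_t = (r₁ + r₂)/2 = 2.442×10¹¹ m.
At r₁: circular v_c1 = √(μ/r₁) = 46750 m/s; transfer-perihelion v_p = √[μ(2/r₁ − 1/a_t)] = 61860 m/s.
Δv₁ = v_p − v_c1 = 15120 m/s.
At r₂: circular v_c2 = √(μ/r₂) = 17610 m/s; transfer-aphelion v_a = √[μ(2/r₂ − 1/a_t)] = 8782 m/s.
Δv₂ = v_c2 − v_a = 8830 m/s.
Total Δv = Δv₁ + Δv₂ = 23950 m/s = 23.95 km/s.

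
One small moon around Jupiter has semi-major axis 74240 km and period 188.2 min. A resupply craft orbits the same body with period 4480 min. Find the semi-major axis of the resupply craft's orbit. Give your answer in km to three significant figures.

Kepler's third law: a³ ∝ T², so a₂ = a₁ (T₂/T₁)^(2/3).
T₂/T₁ = 23.80, (T₂/T₁)^(2/3) = 8.275.
a₂ = 74240 × 8.275 = 6.143×10⁵ km.

a₂ ≈ 6.14×10⁵ km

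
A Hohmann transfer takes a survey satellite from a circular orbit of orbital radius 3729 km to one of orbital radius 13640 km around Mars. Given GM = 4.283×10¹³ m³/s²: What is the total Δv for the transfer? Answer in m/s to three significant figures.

r₁ = 3729 km = 3.729×10⁶ m.
r₂ = 13640 km = 1.364×10⁷ m.
Transfer ellipse a_t = (r₁ + r₂)/2 = 8.684×10⁶ m.
At r₁: circular v_c1 = √(μ/r₁) = 3389 m/s; transfer-periapsis v_p = √[μ(2/r₁ − 1/a_t)] = 4247 m/s.
Δv₁ = v_p − v_c1 = 858.2 m/s.
At r₂: circular v_c2 = √(μ/r₂) = 1772 m/s; transfer-apoapsis v_a = √[μ(2/r₂ − 1/a_t)] = 1161 m/s.
Δv₂ = v_c2 − v_a = 610.9 m/s.
Total Δv = Δv₁ + Δv₂ = 1469 m/s.

Δv_total ≈ 1470 m/s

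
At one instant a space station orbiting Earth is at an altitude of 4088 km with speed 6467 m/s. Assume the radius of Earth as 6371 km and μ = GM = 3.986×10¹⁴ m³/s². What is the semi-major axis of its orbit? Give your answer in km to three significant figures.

r = 6371 + 4088 = 10459 km = 1.046×10⁷ m.
Vis-viva rearranged: 1/a = 2/r − v²/μ = 1.912×10⁻⁷ − 1.049×10⁻⁷ = 8.630×10⁻⁸ m⁻¹.
a = 1.159×10⁷ m = 11587 km.

a ≈ 11600 km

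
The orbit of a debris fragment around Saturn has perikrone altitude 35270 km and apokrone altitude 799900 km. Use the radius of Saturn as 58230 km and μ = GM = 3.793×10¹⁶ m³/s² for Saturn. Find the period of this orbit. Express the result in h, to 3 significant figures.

r_p = 58230 + 35270 = 93500 km = 9.3500×10⁷ m.
r_a = 58230 + 799900 = 858130 km = 8.5813×10⁸ m.
Semi-major axis a = (r_p + r_a)/2 = (93500 + 8.5813×10⁵)/2 = 4.7582×10⁵ km = 4.758×10⁸ m.
By Kepler's third law T = 2π√(a³/μ) = 2π × 5.329×10⁴ = 3.348×10⁵ s.
= 93.01 h.

T ≈ 93.0 h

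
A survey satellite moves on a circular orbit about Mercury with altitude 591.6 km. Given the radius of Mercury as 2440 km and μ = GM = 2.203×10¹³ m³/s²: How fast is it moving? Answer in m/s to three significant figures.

v ≈ 2700 m/s

r = 2440 + 591.6 = 3031.6 km = 3.0316×10⁶ m.
For a circular orbit v = √(μ/r) = √(2.203×10¹³ / 3.032×10⁶) = √(7.267×10⁶) = 2696 m/s.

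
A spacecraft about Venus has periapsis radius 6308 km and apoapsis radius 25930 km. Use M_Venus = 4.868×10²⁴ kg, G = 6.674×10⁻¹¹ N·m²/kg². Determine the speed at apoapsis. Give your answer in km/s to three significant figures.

v ≈ 2.21 km/s

μ = GM = 6.674×10⁻¹¹ × 4.868×10²⁴ = 3.249×10¹⁴ m³/s².
Semi-major axis a = (r_p + r_a)/2 = 16119 km = 1.612×10⁷ m.
Vis-viva: v² = μ(2/r − 1/a) = 3.249×10¹⁴ × (7.713×10⁻⁸ − 6.204×10⁻⁸) = 4.903×10⁶ m²/s².
v = 2214 m/s = 2.214 km/s.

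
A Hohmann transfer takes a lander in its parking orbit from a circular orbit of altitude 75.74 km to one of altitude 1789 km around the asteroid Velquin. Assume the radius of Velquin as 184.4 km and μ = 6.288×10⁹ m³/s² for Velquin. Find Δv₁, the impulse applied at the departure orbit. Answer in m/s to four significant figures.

Δv ≈ 51.20 m/s

r₁ = 184.4 + 75.74 = 260.14 km = 2.6014×10⁵ m.
r₂ = 184.4 + 1789 = 1973.4 km = 1.9734×10⁶ m.
Transfer ellipse a_t = (r₁ + r₂)/2 = 1.117×10⁶ m.
At r₁: circular v_c1 = √(μ/r₁) = 155.5 m/s; transfer-periapsis v_p = √[μ(2/r₁ − 1/a_t)] = 206.7 m/s.
Δv₁ = v_p − v_c1 = 51.20 m/s.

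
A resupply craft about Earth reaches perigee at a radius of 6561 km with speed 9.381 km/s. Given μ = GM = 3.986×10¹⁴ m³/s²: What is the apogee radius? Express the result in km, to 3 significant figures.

r_p = 6.561×10⁶ m.
Specific energy ε = v²/2 − μ/r = -1.675×10⁷ J/kg, so a = −μ/(2ε) = 1.190×10⁷ m.
The apsides satisfy r_p + r_a = 2a, so the apogee radius is 2a − r_p = 1.723×10⁷ m = 17234 km.

apogee radius ≈ 17200 km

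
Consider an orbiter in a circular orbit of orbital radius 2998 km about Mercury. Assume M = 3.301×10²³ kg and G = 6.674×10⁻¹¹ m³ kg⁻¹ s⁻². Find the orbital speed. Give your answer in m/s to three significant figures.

μ = GM = 6.674×10⁻¹¹ × 3.301×10²³ = 2.203×10¹³ m³/s².
r = 2998 km = 2.998×10⁶ m.
For a circular orbit v = √(μ/r) = √(2.203×10¹³ / 2.998×10⁶) = √(7.349×10⁶) = 2711 m/s.

v ≈ 2710 m/s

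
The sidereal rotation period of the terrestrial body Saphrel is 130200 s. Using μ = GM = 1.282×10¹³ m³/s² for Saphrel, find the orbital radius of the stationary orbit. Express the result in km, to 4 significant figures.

A synchronous orbit has period T, so by Kepler's third law a = (μT²/4π²)^(1/3).
μT²/4π² = 1.282×10¹³ × (1.302×10⁵)² / 39.48 = 5.505×10²¹ m³.
a = 1.766×10⁷ m = 17657 km.

r_sync ≈ 17660 km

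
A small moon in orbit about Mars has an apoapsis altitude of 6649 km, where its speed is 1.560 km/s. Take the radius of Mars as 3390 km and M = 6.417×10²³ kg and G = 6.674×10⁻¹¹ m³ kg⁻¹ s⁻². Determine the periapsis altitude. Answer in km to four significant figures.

μ = GM = 6.674×10⁻¹¹ × 6.417×10²³ = 4.283×10¹³ m³/s².
r_a = 3390 + 6649 = 10039 km = 1.004×10⁷ m.
Specific energy ε = v²/2 − μ/r = -3.049×10⁶ J/kg, so a = −μ/(2ε) = 7.023×10⁶ m.
The apsides satisfy r_p + r_a = 2a, so the periapsis radius is 2a − r_a = 4.006×10⁶ m = 4006.0 km.
Periapsis altitude = 4006.0 − 3390 = 616.03 km.

periapsis altitude ≈ 616.0 km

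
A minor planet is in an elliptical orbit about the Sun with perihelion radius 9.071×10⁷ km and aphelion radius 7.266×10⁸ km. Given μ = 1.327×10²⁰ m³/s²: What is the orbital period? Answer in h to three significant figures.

T ≈ 39600 h

Semi-major axis a = (r_p + r_a)/2 = (9.0710×10⁷ + 7.2660×10⁸)/2 = 4.0866×10⁸ km = 4.087×10¹¹ m.
By Kepler's third law T = 2π√(a³/μ) = 2π × 2.268×10⁷ = 1.425×10⁸ s.
= 39580 h.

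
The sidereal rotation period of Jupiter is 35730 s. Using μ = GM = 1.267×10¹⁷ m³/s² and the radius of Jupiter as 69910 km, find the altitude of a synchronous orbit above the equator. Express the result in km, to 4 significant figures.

A synchronous orbit has period T, so by Kepler's third law a = (μT²/4π²)^(1/3).
μT²/4π² = 1.267×10¹⁷ × (3.573×10⁴)² / 39.48 = 4.097×10²⁴ m³.
a = 1.600×10⁸ m = 1.6002×10⁵ km.
Altitude h = a − R = 1.6002×10⁵ − 69910 = 90105 km.

h_sync ≈ 90110 km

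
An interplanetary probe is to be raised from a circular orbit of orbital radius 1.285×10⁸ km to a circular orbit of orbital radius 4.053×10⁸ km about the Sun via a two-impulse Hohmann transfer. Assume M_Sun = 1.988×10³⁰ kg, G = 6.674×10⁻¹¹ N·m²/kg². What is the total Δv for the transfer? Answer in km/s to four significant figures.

μ = GM = 6.674×10⁻¹¹ × 1.988×10³⁰ = 1.327×10²⁰ m³/s².
r₁ = 1.285×10⁸ km = 1.285×10¹¹ m.
r₂ = 4.053×10⁸ km = 4.053×10¹¹ m.
Transfer ellipse a_t = (r₁ + r₂)/2 = 2.669×10¹¹ m.
At r₁: circular v_c1 = √(μ/r₁) = 32130 m/s; transfer-perihelion v_p = √[μ(2/r₁ − 1/a_t)] = 39600 m/s.
Δv₁ = v_p − v_c1 = 7464 m/s.
At r₂: circular v_c2 = √(μ/r₂) = 18090 m/s; transfer-aphelion v_a = √[μ(2/r₂ − 1/a_t)] = 12550 m/s.
Δv₂ = v_c2 − v_a = 5539 m/s.
Total Δv = Δv₁ + Δv₂ = 13000 m/s = 13.00 km/s.

Δv_total ≈ 13.00 km/s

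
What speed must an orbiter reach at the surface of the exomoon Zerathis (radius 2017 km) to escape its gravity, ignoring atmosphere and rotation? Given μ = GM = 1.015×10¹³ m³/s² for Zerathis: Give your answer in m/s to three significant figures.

v_esc ≈ 3170 m/s

r = R = 2.017×10⁶ m.
Escape speed v_esc = √(2μ/r) = √(2 × 1.015×10¹³ / 2.017×10⁶) = √(1.006×10⁷) = 3172 m/s.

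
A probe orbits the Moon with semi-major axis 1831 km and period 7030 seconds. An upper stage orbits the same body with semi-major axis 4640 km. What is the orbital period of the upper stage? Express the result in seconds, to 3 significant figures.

Kepler's third law: T² ∝ a³, so T₂ = T₁ (a₂/a₁)^(3/2).
a₂/a₁ = 2.534, (a₂/a₁)^(3/2) = 4.034.
T₂ = 7030 × 4.034 = 28360 seconds.

T₂ ≈ 28400 seconds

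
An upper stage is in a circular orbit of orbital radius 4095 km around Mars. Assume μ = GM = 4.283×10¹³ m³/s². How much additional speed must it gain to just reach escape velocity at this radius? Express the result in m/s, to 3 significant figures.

r = 4095 km = 4.095×10⁶ m.
Circular speed v_c = √(μ/r) = 3234 m/s.
Escape speed v_esc = √(2μ/r) = √2 × v_c = 4574 m/s.
Δv = v_esc − v_c = 1340 m/s.

Δv ≈ 1340 m/s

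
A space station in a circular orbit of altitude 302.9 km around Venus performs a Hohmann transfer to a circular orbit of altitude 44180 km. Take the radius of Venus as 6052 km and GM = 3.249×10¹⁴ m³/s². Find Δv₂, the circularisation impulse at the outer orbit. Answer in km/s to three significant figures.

Δv ≈ 1.34 km/s

r₁ = 6052 + 302.9 = 6354.9 km = 6.3549×10⁶ m.
r₂ = 6052 + 44180 = 50232 km = 5.0232×10⁷ m.
Transfer ellipse a_t = (r₁ + r₂)/2 = 2.829×10⁷ m.
At r₁: circular v_c1 = √(μ/r₁) = 7150 m/s; transfer-periapsis v_p = √[μ(2/r₁ − 1/a_t)] = 9527 m/s.
At r₂: circular v_c2 = √(μ/r₂) = 2543 m/s; transfer-apoapsis v_a = √[μ(2/r₂ − 1/a_t)] = 1205 m/s.
Δv₂ = v_c2 − v_a = 1338 m/s.
= 1.338 km/s.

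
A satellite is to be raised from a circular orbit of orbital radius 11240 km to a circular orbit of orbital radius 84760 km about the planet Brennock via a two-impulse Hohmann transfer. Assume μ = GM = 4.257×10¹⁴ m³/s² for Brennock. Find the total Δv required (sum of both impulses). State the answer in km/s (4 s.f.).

Δv_total ≈ 3.180 km/s

r₁ = 11240 km = 1.124×10⁷ m.
r₂ = 84760 km = 8.476×10⁷ m.
Transfer ellipse a_t = (r₁ + r₂)/2 = 4.800×10⁷ m.
At r₁: circular v_c1 = √(μ/r₁) = 6154 m/s; transfer-periapsis v_p = √[μ(2/r₁ − 1/a_t)] = 8178 m/s.
Δv₁ = v_p − v_c1 = 2024 m/s.
At r₂: circular v_c2 = √(μ/r₂) = 2241 m/s; transfer-apoapsis v_a = √[μ(2/r₂ − 1/a_t)] = 1084 m/s.
Δv₂ = v_c2 − v_a = 1157 m/s.
Total Δv = Δv₁ + Δv₂ = 3180 m/s = 3.180 km/s.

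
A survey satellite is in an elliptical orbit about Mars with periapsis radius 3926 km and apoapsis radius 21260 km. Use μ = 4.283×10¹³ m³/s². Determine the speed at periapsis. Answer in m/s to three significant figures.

Semi-major axis a = (r_p + r_a)/2 = 12593 km = 1.259×10⁷ m.
Vis-viva: v² = μ(2/r − 1/a) = 4.283×10¹³ × (5.094×10⁻⁷ − 7.941×10⁻⁸) = 1.842×10⁷ m²/s².
v = 4292 m/s.

v ≈ 4290 m/s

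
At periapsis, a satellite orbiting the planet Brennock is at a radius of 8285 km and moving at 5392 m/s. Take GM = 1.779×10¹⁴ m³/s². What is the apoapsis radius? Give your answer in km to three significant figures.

r_p = 8.285×10⁶ m.
Specific energy ε = v²/2 − μ/r = -6.936×10⁶ J/kg, so a = −μ/(2ε) = 1.282×10⁷ m.
The apsides satisfy r_p + r_a = 2a, so the apoapsis radius is 2a − r_p = 1.736×10⁷ m = 17365 km.

apoapsis radius ≈ 17400 km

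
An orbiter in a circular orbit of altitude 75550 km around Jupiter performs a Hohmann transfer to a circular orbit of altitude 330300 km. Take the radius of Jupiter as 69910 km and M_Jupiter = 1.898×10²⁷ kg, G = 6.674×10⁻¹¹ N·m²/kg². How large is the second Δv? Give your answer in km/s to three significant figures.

Δv ≈ 4.80 km/s

μ = GM = 6.674×10⁻¹¹ × 1.898×10²⁷ = 1.267×10¹⁷ m³/s².
r₁ = 69910 + 75550 = 145460 km = 1.4546×10⁸ m.
r₂ = 69910 + 330300 = 400210 km = 4.0021×10⁸ m.
Transfer ellipse a_t = (r₁ + r₂)/2 = 2.728×10⁸ m.
At r₁: circular v_c1 = √(μ/r₁) = 29510 m/s; transfer-perijove v_p = √[μ(2/r₁ − 1/a_t)] = 35740 m/s.
At r₂: circular v_c2 = √(μ/r₂) = 17790 m/s; transfer-apojove v_a = √[μ(2/r₂ − 1/a_t)] = 12990 m/s.
Δv₂ = v_c2 − v_a = 4801 m/s.
= 4.801 km/s.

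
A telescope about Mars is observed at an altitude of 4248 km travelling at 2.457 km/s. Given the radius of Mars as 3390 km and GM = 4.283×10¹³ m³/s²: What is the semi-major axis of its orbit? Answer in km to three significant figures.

a ≈ 8270 km

r = 3390 + 4248 = 7638.0 km = 7.638×10⁶ m.
Specific orbital energy ε = v²/2 − μ/r = (2457)²/2 − 4.283×10¹³/7.638×10⁶ = -2.589×10⁶ J/kg.
Since ε = −μ/(2a), a = −μ/(2ε) = 8.271×10⁶ m = 8271.3 km.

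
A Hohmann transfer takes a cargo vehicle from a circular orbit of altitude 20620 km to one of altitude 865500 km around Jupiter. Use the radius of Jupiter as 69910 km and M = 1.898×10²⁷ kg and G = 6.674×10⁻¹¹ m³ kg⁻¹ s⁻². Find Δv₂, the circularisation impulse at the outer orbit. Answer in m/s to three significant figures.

μ = GM = 6.674×10⁻¹¹ × 1.898×10²⁷ = 1.267×10¹⁷ m³/s².
r₁ = 69910 + 20620 = 90530 km = 9.0530×10⁷ m.
r₂ = 69910 + 865500 = 935410 km = 9.3541×10⁸ m.
Transfer ellipse a_t = (r₁ + r₂)/2 = 5.130×10⁸ m.
At r₁: circular v_c1 = √(μ/r₁) = 37410 m/s; transfer-perijove v_p = √[μ(2/r₁ − 1/a_t)] = 50510 m/s.
At r₂: circular v_c2 = √(μ/r₂) = 11640 m/s; transfer-apojove v_a = √[μ(2/r₂ − 1/a_t)] = 4889 m/s.
Δv₂ = v_c2 − v_a = 6748 m/s.

Δv ≈ 6750 m/s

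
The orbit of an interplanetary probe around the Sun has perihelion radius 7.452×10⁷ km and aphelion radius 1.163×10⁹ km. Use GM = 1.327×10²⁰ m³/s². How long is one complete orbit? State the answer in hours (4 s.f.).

Semi-major axis a = (r_p + r_a)/2 = (7.4520×10⁷ + 1.1630×10⁹)/2 = 6.1876×10⁸ km = 6.188×10¹¹ m.
By Kepler's third law T = 2π√(a³/μ) = 2π × 4.225×10⁷ = 2.655×10⁸ s.
= 73740 hours.

T ≈ 73740 hours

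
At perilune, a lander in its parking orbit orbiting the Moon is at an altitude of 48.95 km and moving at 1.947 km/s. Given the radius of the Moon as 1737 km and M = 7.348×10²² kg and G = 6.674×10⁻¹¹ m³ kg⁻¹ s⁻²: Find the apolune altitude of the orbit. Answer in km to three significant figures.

μ = GM = 6.674×10⁻¹¹ × 7.348×10²² = 4.904×10¹² m³/s².
r_p = 1737 + 48.95 = 1786.0 km = 1.786×10⁶ m.
Specific energy ε = v²/2 − μ/r = -8.505×10⁵ J/kg, so a = −μ/(2ε) = 2.883×10⁶ m.
The apsides satisfy r_p + r_a = 2a, so the apolune radius is 2a − r_p = 3.980×10⁶ m = 3980.1 km.
Apolune altitude = 3980.1 − 1737 = 2243.1 km.

apolune altitude ≈ 2240 km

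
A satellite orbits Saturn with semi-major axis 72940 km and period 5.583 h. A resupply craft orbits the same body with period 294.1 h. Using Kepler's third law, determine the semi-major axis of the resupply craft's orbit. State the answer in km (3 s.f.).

a₂ ≈ 1.02×10⁶ km

Kepler's third law: a³ ∝ T², so a₂ = a₁ (T₂/T₁)^(2/3).
T₂/T₁ = 52.68, (T₂/T₁)^(2/3) = 14.05.
a₂ = 72940 × 14.05 = 1.025×10⁶ km.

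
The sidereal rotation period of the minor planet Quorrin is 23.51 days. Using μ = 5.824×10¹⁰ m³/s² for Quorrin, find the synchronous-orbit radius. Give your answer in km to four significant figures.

T = 23.51 days = 2.031×10⁶ s.
A synchronous orbit has period T, so by Kepler's third law a = (μT²/4π²)^(1/3).
μT²/4π² = 5.824×10¹⁰ × (2.031×10⁶)² / 39.48 = 6.087×10²¹ m³.
a = 1.826×10⁷ m = 18258 km.

r_sync ≈ 18260 km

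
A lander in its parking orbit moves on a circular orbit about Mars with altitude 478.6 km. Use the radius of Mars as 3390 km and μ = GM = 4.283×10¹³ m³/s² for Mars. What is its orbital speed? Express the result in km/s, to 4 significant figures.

v ≈ 3.327 km/s

r = 3390 + 478.6 = 3868.6 km = 3.8686×10⁶ m.
For a circular orbit v = √(μ/r) = √(4.283×10¹³ / 3.869×10⁶) = √(1.107×10⁷) = 3327 m/s.
That is 3.327 km/s.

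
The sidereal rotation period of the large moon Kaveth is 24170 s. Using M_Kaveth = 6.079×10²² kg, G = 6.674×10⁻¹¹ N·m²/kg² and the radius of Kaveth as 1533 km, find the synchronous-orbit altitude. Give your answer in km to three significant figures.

h_sync ≈ 2380 km

μ = GM = 6.674×10⁻¹¹ × 6.079×10²² = 4.057×10¹² m³/s².
A synchronous orbit has period T, so by Kepler's third law a = (μT²/4π²)^(1/3).
μT²/4π² = 4.057×10¹² × (2.417×10⁴)² / 39.48 = 6.004×10¹⁹ m³.
a = 3.916×10⁶ m = 3915.7 km.
Altitude h = a − R = 3915.7 − 1533 = 2382.7 km.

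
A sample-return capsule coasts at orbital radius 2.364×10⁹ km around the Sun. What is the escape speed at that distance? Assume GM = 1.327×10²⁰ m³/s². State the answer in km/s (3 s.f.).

r = 2.364×10⁹ km = 2.364×10¹² m.
Escape speed v_esc = √(2μ/r) = √(2 × 1.327×10²⁰ / 2.364×10¹²) = √(1.123×10⁸) = 10600 m/s.
= 10.60 km/s.

v_esc ≈ 10.6 km/s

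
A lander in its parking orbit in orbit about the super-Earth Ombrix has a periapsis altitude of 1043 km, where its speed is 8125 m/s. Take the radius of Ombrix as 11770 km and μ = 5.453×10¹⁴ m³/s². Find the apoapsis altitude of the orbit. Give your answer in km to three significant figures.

apoapsis altitude ≈ 32500 km

r_p = 11770 + 1043 = 12813 km = 1.281×10⁷ m.
Specific energy ε = v²/2 − μ/r = -9.551×10⁶ J/kg, so a = −μ/(2ε) = 2.855×10⁷ m.
The apsides satisfy r_p + r_a = 2a, so the apoapsis radius is 2a − r_p = 4.428×10⁷ m = 44283 km.
Apoapsis altitude = 44283 − 11770 = 32513 km.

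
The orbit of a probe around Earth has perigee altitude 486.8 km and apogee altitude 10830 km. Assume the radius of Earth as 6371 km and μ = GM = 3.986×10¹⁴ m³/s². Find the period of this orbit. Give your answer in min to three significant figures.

r_p = 6371 + 486.8 = 6857.8 km = 6.8578×10⁶ m.
r_a = 6371 + 10830 = 17201 km = 1.7201×10⁷ m.
Semi-major axis a = (r_p + r_a)/2 = (6857.8 + 17201)/2 = 12029 km = 1.203×10⁷ m.
By Kepler's third law T = 2π√(a³/μ) = 2π × 2.090×10³ = 1.313×10⁴ s.
= 218.8 min.

T ≈ 219 min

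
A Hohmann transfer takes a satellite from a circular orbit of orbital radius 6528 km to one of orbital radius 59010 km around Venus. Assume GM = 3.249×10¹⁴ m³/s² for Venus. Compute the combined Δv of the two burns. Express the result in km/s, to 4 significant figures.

Δv_total ≈ 3.711 km/s

r₁ = 6528 km = 6.528×10⁶ m.
r₂ = 59010 km = 5.901×10⁷ m.
Transfer ellipse a_t = (r₁ + r₂)/2 = 3.277×10⁷ m.
At r₁: circular v_c1 = √(μ/r₁) = 7055 m/s; transfer-periapsis v_p = √[μ(2/r₁ − 1/a_t)] = 9467 m/s.
Δv₁ = v_p − v_c1 = 2412 m/s.
At r₂: circular v_c2 = √(μ/r₂) = 2346 m/s; transfer-apoapsis v_a = √[μ(2/r₂ − 1/a_t)] = 1047 m/s.
Δv₂ = v_c2 − v_a = 1299 m/s.
Total Δv = Δv₁ + Δv₂ = 3711 m/s = 3.711 km/s.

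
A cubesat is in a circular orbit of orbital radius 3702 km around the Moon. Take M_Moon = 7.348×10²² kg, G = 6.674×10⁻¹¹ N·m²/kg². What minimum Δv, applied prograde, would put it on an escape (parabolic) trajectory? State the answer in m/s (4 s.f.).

Δv ≈ 476.7 m/s

μ = GM = 6.674×10⁻¹¹ × 7.348×10²² = 4.904×10¹² m³/s².
r = 3702 km = 3.702×10⁶ m.
Circular speed v_c = √(μ/r) = 1151 m/s.
Escape speed v_esc = √(2μ/r) = √2 × v_c = 1628 m/s.
Δv = v_esc − v_c = 476.7 m/s.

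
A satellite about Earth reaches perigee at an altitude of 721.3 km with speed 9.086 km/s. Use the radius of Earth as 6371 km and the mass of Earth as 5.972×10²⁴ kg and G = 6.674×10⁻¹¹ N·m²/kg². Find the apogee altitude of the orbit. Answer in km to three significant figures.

apogee altitude ≈ 13300 km

μ = GM = 6.674×10⁻¹¹ × 5.972×10²⁴ = 3.986×10¹⁴ m³/s².
r_p = 6371 + 721.3 = 7092.3 km = 7.092×10⁶ m.
Specific energy ε = v²/2 − μ/r = -1.492×10⁷ J/kg, so a = −μ/(2ε) = 1.336×10⁷ m.
The apsides satisfy r_p + r_a = 2a, so the apogee radius is 2a − r_p = 1.962×10⁷ m = 19622 km.
Apogee altitude = 19622 − 6371 = 13251 km.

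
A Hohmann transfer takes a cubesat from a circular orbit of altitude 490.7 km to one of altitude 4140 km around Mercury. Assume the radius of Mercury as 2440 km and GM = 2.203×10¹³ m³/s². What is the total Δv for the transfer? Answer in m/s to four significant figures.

Δv_total ≈ 876.7 m/s

r₁ = 2440 + 490.7 = 2930.7 km = 2.9307×10⁶ m.
r₂ = 2440 + 4140 = 6580.0 km = 6.5800×10⁶ m.
Transfer ellipse a_t = (r₁ + r₂)/2 = 4.755×10⁶ m.
At r₁: circular v_c1 = √(μ/r₁) = 2742 m/s; transfer-periherm v_p = √[μ(2/r₁ − 1/a_t)] = 3225 m/s.
Δv₁ = v_p − v_c1 = 483.4 m/s.
At r₂: circular v_c2 = √(μ/r₂) = 1830 m/s; transfer-apoherm v_a = √[μ(2/r₂ − 1/a_t)] = 1436 m/s.
Δv₂ = v_c2 − v_a = 393.3 m/s.
Total Δv = Δv₁ + Δv₂ = 876.7 m/s.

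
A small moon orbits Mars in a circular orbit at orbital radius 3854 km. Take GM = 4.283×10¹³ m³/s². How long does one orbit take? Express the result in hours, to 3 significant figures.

r = 3854 km = 3.854×10⁶ m.
Kepler's third law: T = 2π√(r³/μ) = 2π√((3.854×10⁶)³ / 4.283×10¹³).
r³/μ = 1.337×10⁶ s², so T = 2π × 1.156×10³ = 7.264×10³ s.
Converting: 7.264×10³ s ÷ 3600 = 2.018 hours.

T ≈ 2.02 hours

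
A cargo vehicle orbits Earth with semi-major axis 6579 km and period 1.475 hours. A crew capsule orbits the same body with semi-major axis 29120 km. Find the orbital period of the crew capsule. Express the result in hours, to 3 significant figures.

Kepler's third law: T² ∝ a³, so T₂ = T₁ (a₂/a₁)^(3/2).
a₂/a₁ = 4.426, (a₂/a₁)^(3/2) = 9.312.
T₂ = 1.475 × 9.312 = 13.74 hours.

T₂ ≈ 13.7 hours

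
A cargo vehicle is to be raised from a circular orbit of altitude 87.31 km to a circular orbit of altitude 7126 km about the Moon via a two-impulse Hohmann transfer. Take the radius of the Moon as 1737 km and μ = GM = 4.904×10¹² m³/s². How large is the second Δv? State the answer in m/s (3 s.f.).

r₁ = 1737 + 87.31 = 1824.3 km = 1.8243×10⁶ m.
r₂ = 1737 + 7126 = 8863.0 km = 8.8630×10⁶ m.
Transfer ellipse a_t = (r₁ + r₂)/2 = 5.344×10⁶ m.
At r₁: circular v_c1 = √(μ/r₁) = 1640 m/s; transfer-perilune v_p = √[μ(2/r₁ − 1/a_t)] = 2112 m/s.
At r₂: circular v_c2 = √(μ/r₂) = 743.8 m/s; transfer-apolune v_a = √[μ(2/r₂ − 1/a_t)] = 434.6 m/s.
Δv₂ = v_c2 − v_a = 309.2 m/s.

Δv ≈ 309 m/s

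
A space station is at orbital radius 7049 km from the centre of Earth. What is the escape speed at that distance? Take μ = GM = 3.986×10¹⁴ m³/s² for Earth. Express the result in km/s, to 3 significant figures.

v_esc ≈ 10.6 km/s

r = 7049 km = 7.049×10⁶ m.
Escape speed v_esc = √(2μ/r) = √(2 × 3.986×10¹⁴ / 7.049×10⁶) = √(1.131×10⁸) = 10630 m/s.
= 10.63 km/s.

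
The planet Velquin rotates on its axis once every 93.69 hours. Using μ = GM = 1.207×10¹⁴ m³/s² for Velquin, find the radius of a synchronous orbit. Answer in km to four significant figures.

T = 93.69 hours = 3.373×10⁵ s.
A synchronous orbit has period T, so by Kepler's third law a = (μT²/4π²)^(1/3).
μT²/4π² = 1.207×10¹⁴ × (3.373×10⁵)² / 39.48 = 3.478×10²³ m³.
a = 7.033×10⁷ m = 70326 km.

r_sync ≈ 70330 km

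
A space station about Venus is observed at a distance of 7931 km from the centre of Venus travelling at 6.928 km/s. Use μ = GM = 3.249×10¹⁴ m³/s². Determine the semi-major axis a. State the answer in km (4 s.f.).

r = 7.931×10⁶ m.
Vis-viva rearranged: 1/a = 2/r − v²/μ = 2.522×10⁻⁷ − 1.477×10⁻⁷ = 1.044×10⁻⁷ m⁻¹.
a = 9.574×10⁶ m = 9574.3 km.

a ≈ 9574 km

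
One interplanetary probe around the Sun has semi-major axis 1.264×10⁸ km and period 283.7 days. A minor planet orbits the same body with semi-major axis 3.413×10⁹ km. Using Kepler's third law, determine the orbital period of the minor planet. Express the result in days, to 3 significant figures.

Kepler's third law: T² ∝ a³, so T₂ = T₁ (a₂/a₁)^(3/2).
a₂/a₁ = 27.00, (a₂/a₁)^(3/2) = 140.3.
T₂ = 283.7 × 140.3 = 39810 days.

T₂ ≈ 39800 days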